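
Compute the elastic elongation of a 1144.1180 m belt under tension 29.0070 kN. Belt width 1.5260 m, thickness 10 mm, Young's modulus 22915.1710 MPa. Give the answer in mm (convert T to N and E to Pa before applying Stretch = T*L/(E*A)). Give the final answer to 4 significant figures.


A = 1.5260 * 0.01 = 0.01526 m^2
Stretch = 29.0070*1000 * 1144.1180 / (22915.1710e6 * 0.01526) * 1000
Stretch = 94.91 mm


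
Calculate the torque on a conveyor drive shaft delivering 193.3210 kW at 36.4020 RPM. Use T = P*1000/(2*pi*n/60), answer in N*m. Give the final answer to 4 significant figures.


omega = 2*pi*36.4020/60 = 3.81201 rad/s
T = 193.3210*1000 / 3.81201
T = 50710 N*m


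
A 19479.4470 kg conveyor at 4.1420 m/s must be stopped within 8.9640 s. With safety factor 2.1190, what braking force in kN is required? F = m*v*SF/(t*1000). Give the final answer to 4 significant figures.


F = 19479.4470 * 4.1420 / 8.9640 * 2.1190 / 1000
F = 19.07 kN


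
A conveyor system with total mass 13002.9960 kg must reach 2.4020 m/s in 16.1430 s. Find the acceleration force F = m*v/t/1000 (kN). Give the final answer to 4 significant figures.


F = 13002.9960 * 2.4020 / 16.1430 / 1000
F = 1.935 kN


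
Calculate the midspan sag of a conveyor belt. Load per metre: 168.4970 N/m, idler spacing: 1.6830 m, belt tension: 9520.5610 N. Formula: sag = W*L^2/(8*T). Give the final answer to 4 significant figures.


sag = 168.4970 * 1.6830^2 / (8 * 9520.5610)
sag = 0.006266 m


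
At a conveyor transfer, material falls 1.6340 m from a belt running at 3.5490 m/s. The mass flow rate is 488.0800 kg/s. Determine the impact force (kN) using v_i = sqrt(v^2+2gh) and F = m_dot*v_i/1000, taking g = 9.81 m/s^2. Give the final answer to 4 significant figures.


v_i = sqrt(3.5490^2 + 2*9.81*1.6340) = 6.6824 m/s
F = 488.0800 * 6.6824 / 1000
F = 3.262 kN


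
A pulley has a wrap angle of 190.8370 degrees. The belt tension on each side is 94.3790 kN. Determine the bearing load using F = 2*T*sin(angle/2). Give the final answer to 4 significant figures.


F = 2 * 94.3790 * sin(190.8370/2 deg)
F = 187.9 kN


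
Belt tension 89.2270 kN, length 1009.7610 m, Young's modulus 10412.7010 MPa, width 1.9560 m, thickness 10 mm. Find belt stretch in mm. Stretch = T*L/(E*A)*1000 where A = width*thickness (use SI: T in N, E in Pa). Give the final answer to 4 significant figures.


A = 1.9560 * 0.01 = 0.01956 m^2
Stretch = 89.2270*1000 * 1009.7610 / (10412.7010e6 * 0.01956) * 1000
Stretch = 442.4 mm


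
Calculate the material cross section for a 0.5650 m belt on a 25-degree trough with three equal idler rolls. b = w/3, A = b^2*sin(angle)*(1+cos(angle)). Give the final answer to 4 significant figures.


b = 0.5650/3 = 0.188333 m
A = 0.188333^2 * sin(25 deg) * (1 + cos(25 deg))
A = 0.02858 m^2


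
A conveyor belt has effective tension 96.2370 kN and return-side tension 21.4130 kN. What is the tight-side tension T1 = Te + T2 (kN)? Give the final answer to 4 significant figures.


T1 = Te + T2 = 96.2370 + 21.4130
T1 = 117.6 kN


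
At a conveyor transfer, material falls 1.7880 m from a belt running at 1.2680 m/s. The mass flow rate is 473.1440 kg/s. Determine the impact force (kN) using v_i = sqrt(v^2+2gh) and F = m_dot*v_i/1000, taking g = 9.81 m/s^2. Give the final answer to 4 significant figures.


v_i = sqrt(1.2680^2 + 2*9.81*1.7880) = 6.05709 m/s
F = 473.1440 * 6.05709 / 1000
F = 2.866 kN


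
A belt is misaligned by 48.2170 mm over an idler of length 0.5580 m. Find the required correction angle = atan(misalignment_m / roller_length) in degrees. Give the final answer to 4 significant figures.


misalign_m = 48.2170 / 1000 = 0.048217 m
angle = atan(0.048217 / 0.5580)
angle = 4.939 deg


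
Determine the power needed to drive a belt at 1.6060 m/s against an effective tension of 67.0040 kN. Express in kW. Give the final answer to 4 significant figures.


P = Te * v = 67.0040 * 1.6060
P = 107.6 kW


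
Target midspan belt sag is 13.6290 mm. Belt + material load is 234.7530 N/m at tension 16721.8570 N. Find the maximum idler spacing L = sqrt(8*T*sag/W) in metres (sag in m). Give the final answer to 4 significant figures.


sag = 13.6290/1000 = 0.013629 m
L = sqrt(8 * 16721.8570 * 0.013629 / 234.7530)
L = 2.787 m


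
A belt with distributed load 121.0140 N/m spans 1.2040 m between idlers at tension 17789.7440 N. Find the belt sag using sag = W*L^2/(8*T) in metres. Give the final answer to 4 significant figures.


sag = 121.0140 * 1.2040^2 / (8 * 17789.7440)
sag = 0.001233 m


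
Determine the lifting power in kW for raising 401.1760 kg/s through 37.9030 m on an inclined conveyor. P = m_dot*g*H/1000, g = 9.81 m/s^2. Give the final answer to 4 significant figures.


P = 401.1760 * 9.81 * 37.9030 / 1000
P = 149.2 kW


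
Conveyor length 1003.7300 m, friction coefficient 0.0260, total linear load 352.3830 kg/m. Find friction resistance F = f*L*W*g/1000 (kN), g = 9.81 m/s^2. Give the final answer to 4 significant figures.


F = 0.0260 * 1003.7300 * 352.3830 * 9.81 / 1000
F = 90.21 kN


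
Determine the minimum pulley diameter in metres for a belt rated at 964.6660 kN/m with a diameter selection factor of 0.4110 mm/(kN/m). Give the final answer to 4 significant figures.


D = 964.6660 * 0.4110 / 1000
D = 0.3965 m


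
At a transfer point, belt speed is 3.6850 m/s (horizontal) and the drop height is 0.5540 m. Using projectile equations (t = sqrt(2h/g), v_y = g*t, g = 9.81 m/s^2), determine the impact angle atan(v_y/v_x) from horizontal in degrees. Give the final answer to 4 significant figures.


t = sqrt(2*0.5540/9.81) = 0.336074 s
v_y = 9.81 * 0.336074 = 3.29689 m/s
angle = atan(3.29689 / 3.6850) = 41.82 deg


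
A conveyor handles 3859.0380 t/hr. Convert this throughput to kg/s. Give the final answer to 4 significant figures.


m_dot = 3859.0380 * 1000 / 3600
m_dot = 1072 kg/s


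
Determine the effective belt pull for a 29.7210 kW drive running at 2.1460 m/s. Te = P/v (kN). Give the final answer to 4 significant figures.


Te = P / v = 29.7210 / 2.1460
Te = 13.85 kN


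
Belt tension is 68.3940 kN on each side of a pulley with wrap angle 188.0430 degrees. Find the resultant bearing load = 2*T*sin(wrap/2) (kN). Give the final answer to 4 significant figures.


F = 2 * 68.3940 * sin(188.0430/2 deg)
F = 136.5 kN


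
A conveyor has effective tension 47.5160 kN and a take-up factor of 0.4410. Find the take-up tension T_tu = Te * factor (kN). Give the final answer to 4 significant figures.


T_tu = 47.5160 * 0.4410
T_tu = 20.95 kN


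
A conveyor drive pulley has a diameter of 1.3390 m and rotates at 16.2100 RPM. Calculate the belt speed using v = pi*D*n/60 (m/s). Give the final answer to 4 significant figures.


v = pi * 1.3390 * 16.2100 / 60
v = 1.136 m/s


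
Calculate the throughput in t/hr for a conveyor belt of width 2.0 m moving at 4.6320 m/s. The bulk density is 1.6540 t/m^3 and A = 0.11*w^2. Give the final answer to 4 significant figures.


A = 0.11 * 2.0^2 = 0.44 m^2
C = 0.44 * 4.6320 * 1.6540 * 3600
C = 12140 t/hr


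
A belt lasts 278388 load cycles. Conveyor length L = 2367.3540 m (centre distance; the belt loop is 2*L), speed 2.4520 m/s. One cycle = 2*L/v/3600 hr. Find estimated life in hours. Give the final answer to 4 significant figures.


cycle_time = 2 * 2367.3540 / 2.4520 / 3600 = 0.536377 hr
life = 278388 * 0.536377 = 149300 hours


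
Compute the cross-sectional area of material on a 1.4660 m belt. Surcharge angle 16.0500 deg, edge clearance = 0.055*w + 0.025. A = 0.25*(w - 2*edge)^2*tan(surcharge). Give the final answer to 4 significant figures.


edge = 0.055*1.4660 + 0.025 = 0.10563 m
ew = 1.4660 - 2*0.10563 = 1.25474 m
A = 0.25 * 1.25474^2 * tan(16.0500 deg)
A = 0.1132 m^2


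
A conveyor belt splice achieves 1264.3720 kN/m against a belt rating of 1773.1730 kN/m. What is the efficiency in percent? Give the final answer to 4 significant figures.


Eff = 1264.3720 / 1773.1730 * 100
Eff = 71.31 %


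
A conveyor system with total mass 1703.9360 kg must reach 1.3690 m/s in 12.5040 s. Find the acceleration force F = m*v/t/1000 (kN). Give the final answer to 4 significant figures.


F = 1703.9360 * 1.3690 / 12.5040 / 1000
F = 0.1866 kN


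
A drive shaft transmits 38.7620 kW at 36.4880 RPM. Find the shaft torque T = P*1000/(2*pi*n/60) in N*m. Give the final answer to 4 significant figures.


omega = 2*pi*36.4880/60 = 3.82101 rad/s
T = 38.7620*1000 / 3.82101
T = 10140 N*m


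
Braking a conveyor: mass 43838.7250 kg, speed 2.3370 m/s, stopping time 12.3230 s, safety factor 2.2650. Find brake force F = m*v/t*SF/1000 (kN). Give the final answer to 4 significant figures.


F = 43838.7250 * 2.3370 / 12.3230 * 2.2650 / 1000
F = 18.83 kN


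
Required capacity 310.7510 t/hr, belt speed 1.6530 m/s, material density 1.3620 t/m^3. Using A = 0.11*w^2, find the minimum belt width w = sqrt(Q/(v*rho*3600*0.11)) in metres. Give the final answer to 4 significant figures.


A_req = 310.7510 / (1.6530 * 1.3620 * 3600) = 0.0383407 m^2
w = sqrt(0.0383407 / 0.11)
w = 0.5904 m


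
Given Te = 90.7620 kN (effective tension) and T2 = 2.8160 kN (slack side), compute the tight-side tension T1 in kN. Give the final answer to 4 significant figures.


T1 = Te + T2 = 90.7620 + 2.8160
T1 = 93.58 kN


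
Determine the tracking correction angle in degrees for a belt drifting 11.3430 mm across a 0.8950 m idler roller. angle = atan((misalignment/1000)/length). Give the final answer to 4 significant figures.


misalign_m = 11.3430 / 1000 = 0.011343 m
angle = atan(0.011343 / 0.8950)
angle = 0.7261 deg


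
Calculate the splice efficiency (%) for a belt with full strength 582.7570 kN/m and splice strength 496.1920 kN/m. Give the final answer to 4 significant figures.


Eff = 496.1920 / 582.7570 * 100
Eff = 85.15 %


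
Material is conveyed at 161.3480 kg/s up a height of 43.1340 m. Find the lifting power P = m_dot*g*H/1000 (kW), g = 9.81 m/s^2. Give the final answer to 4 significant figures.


P = 161.3480 * 9.81 * 43.1340 / 1000
P = 68.27 kW


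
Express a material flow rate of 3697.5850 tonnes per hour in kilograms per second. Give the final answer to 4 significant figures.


m_dot = 3697.5850 * 1000 / 3600
m_dot = 1027 kg/s


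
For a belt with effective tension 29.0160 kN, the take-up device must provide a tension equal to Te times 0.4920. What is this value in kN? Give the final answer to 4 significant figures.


T_tu = 29.0160 * 0.4920
T_tu = 14.28 kN


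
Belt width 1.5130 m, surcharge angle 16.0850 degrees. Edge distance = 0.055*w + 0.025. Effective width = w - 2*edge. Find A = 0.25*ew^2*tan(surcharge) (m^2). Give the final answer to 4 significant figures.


edge = 0.055*1.5130 + 0.025 = 0.108215 m
ew = 1.5130 - 2*0.108215 = 1.29657 m
A = 0.25 * 1.29657^2 * tan(16.0850 deg)
A = 0.1212 m^2


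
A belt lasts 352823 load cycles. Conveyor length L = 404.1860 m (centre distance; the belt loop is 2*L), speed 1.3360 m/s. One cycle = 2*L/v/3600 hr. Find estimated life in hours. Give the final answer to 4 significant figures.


cycle_time = 2 * 404.1860 / 1.3360 / 3600 = 0.168075 hr
life = 352823 * 0.168075 = 59300 hours


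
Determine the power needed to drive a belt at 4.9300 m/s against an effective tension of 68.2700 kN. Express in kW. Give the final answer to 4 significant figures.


P = Te * v = 68.2700 * 4.9300
P = 336.6 kW


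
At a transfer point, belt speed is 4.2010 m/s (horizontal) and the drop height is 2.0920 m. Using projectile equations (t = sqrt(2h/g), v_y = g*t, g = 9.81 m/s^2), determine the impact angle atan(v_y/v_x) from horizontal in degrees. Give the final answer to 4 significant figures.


t = sqrt(2*2.0920/9.81) = 0.653072 s
v_y = 9.81 * 0.653072 = 6.40664 m/s
angle = atan(6.40664 / 4.2010) = 56.75 deg


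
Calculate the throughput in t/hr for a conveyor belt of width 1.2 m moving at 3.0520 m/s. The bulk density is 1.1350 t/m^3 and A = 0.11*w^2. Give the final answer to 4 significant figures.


A = 0.11 * 1.2^2 = 0.1584 m^2
C = 0.1584 * 3.0520 * 1.1350 * 3600
C = 1975 t/hr


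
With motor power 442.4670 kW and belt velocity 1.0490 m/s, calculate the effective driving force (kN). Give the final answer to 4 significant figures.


Te = P / v = 442.4670 / 1.0490
Te = 421.8 kN


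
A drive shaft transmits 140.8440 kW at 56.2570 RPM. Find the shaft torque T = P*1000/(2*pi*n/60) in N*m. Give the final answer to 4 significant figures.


omega = 2*pi*56.2570/60 = 5.89122 rad/s
T = 140.8440*1000 / 5.89122
T = 23910 N*m


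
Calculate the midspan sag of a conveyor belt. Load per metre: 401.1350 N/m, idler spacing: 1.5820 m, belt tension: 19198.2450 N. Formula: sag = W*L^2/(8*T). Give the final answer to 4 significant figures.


sag = 401.1350 * 1.5820^2 / (8 * 19198.2450)
sag = 0.006537 m


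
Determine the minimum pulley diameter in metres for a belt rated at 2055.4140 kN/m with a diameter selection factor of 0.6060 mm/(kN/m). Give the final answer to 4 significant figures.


D = 2055.4140 * 0.6060 / 1000
D = 1.246 m


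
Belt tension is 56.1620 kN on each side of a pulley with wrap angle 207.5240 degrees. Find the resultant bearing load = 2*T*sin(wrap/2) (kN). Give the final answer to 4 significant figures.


F = 2 * 56.1620 * sin(207.5240/2 deg)
F = 109.1 kN


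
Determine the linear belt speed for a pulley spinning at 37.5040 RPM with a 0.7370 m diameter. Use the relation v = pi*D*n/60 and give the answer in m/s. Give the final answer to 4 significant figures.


v = pi * 0.7370 * 37.5040 / 60
v = 1.447 m/s


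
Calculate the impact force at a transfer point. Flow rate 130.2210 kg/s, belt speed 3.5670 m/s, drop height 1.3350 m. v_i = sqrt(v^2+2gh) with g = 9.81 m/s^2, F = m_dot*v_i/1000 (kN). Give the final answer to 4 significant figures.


v_i = sqrt(3.5670^2 + 2*9.81*1.3350) = 6.23828 m/s
F = 130.2210 * 6.23828 / 1000
F = 0.8124 kN


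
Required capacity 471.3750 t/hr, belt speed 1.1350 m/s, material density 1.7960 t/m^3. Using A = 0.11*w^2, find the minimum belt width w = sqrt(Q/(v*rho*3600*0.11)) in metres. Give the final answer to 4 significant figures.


A_req = 471.3750 / (1.1350 * 1.7960 * 3600) = 0.0642335 m^2
w = sqrt(0.0642335 / 0.11)
w = 0.7642 m


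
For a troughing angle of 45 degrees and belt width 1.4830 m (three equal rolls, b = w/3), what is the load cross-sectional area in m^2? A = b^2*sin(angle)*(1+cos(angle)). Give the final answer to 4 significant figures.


b = 1.4830/3 = 0.494333 m
A = 0.494333^2 * sin(45 deg) * (1 + cos(45 deg))
A = 0.2950 m^2


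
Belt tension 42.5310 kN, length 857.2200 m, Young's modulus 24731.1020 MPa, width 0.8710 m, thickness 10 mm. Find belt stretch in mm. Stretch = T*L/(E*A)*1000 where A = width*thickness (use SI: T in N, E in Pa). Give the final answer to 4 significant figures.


A = 0.8710 * 0.01 = 0.00871 m^2
Stretch = 42.5310*1000 * 857.2200 / (24731.1020e6 * 0.00871) * 1000
Stretch = 169.3 mm


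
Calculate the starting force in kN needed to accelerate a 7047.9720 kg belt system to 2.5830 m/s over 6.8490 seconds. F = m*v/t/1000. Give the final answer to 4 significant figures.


F = 7047.9720 * 2.5830 / 6.8490 / 1000
F = 2.658 kN


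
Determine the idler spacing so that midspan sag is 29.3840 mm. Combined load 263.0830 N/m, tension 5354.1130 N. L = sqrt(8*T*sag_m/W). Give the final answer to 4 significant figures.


sag = 29.3840/1000 = 0.029384 m
L = sqrt(8 * 5354.1130 * 0.029384 / 263.0830)
L = 2.187 m


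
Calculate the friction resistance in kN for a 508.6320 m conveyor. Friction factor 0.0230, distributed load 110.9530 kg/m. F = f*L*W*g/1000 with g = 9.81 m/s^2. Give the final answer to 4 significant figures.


F = 0.0230 * 508.6320 * 110.9530 * 9.81 / 1000
F = 12.73 kN


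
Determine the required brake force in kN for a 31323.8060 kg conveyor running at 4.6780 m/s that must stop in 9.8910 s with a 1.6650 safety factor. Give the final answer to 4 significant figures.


F = 31323.8060 * 4.6780 / 9.8910 * 1.6650 / 1000
F = 24.67 kN


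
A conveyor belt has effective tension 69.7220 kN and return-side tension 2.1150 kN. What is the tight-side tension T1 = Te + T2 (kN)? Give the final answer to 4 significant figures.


T1 = Te + T2 = 69.7220 + 2.1150
T1 = 71.84 kN


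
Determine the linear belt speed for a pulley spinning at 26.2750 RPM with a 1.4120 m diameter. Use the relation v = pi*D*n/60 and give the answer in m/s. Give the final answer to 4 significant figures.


v = pi * 1.4120 * 26.2750 / 60
v = 1.943 m/s


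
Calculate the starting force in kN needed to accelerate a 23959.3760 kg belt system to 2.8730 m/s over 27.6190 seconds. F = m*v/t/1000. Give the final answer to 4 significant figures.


F = 23959.3760 * 2.8730 / 27.6190 / 1000
F = 2.492 kN


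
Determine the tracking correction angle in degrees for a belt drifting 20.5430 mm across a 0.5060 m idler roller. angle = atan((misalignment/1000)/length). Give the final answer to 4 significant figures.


misalign_m = 20.5430 / 1000 = 0.020543 m
angle = atan(0.020543 / 0.5060)
angle = 2.325 deg


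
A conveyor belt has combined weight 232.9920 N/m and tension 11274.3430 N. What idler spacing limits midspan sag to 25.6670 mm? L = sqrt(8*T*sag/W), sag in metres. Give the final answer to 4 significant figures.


sag = 25.6670/1000 = 0.025667 m
L = sqrt(8 * 11274.3430 * 0.025667 / 232.9920)
L = 3.152 m


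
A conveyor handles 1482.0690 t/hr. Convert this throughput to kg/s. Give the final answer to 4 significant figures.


m_dot = 1482.0690 * 1000 / 3600
m_dot = 411.7 kg/s


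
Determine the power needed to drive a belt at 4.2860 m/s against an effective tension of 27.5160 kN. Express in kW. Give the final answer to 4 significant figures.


P = Te * v = 27.5160 * 4.2860
P = 117.9 kW


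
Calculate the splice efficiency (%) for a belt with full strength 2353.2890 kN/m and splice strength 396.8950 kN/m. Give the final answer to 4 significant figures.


Eff = 396.8950 / 2353.2890 * 100
Eff = 16.87 %


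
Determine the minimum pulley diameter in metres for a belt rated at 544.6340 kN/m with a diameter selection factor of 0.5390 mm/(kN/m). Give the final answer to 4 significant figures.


D = 544.6340 * 0.5390 / 1000
D = 0.2936 m


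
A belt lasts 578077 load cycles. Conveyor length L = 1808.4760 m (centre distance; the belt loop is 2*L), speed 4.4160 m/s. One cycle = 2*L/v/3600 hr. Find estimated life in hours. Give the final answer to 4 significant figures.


cycle_time = 2 * 1808.4760 / 4.4160 / 3600 = 0.227516 hr
life = 578077 * 0.227516 = 131500 hours


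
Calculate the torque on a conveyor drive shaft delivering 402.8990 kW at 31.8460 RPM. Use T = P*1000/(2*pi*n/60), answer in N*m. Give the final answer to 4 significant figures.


omega = 2*pi*31.8460/60 = 3.33491 rad/s
T = 402.8990*1000 / 3.33491
T = 120800 N*m


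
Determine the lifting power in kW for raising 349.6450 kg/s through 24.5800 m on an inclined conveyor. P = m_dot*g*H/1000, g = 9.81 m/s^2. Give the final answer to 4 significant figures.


P = 349.6450 * 9.81 * 24.5800 / 1000
P = 84.31 kW


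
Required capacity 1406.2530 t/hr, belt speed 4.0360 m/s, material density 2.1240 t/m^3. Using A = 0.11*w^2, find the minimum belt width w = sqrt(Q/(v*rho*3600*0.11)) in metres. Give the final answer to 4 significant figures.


A_req = 1406.2530 / (4.0360 * 2.1240 * 3600) = 0.0455675 m^2
w = sqrt(0.0455675 / 0.11)
w = 0.6436 m


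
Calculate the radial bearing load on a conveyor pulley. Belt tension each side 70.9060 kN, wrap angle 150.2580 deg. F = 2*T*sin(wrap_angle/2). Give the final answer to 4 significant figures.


F = 2 * 70.9060 * sin(150.2580/2 deg)
F = 137.1 kN


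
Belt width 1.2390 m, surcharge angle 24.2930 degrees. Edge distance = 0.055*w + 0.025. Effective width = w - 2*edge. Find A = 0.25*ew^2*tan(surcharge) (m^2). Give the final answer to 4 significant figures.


edge = 0.055*1.2390 + 0.025 = 0.093145 m
ew = 1.2390 - 2*0.093145 = 1.05271 m
A = 0.25 * 1.05271^2 * tan(24.2930 deg)
A = 0.1251 m^2


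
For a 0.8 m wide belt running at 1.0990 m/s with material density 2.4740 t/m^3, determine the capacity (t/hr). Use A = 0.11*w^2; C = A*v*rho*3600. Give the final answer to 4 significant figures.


A = 0.11 * 0.8^2 = 0.0704 m^2
C = 0.0704 * 1.0990 * 2.4740 * 3600
C = 689.1 t/hr


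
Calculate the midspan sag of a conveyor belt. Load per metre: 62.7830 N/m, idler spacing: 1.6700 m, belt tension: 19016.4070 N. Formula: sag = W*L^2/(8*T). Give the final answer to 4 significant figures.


sag = 62.7830 * 1.6700^2 / (8 * 19016.4070)
sag = 0.001151 m


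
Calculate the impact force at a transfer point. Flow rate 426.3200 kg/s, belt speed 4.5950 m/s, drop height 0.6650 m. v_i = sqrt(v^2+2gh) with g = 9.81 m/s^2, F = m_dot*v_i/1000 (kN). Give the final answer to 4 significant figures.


v_i = sqrt(4.5950^2 + 2*9.81*0.6650) = 5.84477 m/s
F = 426.3200 * 5.84477 / 1000
F = 2.492 kN


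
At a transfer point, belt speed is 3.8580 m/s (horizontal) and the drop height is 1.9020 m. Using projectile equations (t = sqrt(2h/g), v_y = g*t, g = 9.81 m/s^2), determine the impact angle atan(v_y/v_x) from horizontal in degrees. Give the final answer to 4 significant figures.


t = sqrt(2*1.9020/9.81) = 0.62271 s
v_y = 9.81 * 0.62271 = 6.10879 m/s
angle = atan(6.10879 / 3.8580) = 57.73 deg


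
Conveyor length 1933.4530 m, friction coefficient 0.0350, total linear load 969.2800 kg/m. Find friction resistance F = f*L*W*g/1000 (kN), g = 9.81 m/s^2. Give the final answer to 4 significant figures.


F = 0.0350 * 1933.4530 * 969.2800 * 9.81 / 1000
F = 643.5 kN


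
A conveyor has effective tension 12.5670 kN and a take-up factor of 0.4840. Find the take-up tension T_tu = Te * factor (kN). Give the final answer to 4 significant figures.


T_tu = 12.5670 * 0.4840
T_tu = 6.082 kN


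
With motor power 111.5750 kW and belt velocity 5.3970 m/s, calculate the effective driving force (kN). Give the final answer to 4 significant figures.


Te = P / v = 111.5750 / 5.3970
Te = 20.67 kN


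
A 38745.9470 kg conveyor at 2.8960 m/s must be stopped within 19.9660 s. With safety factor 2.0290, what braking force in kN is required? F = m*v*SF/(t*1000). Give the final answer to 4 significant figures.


F = 38745.9470 * 2.8960 / 19.9660 * 2.0290 / 1000
F = 11.40 kN


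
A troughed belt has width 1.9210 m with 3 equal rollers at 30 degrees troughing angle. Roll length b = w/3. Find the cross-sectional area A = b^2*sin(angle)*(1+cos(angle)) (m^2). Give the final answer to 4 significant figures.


b = 1.9210/3 = 0.640333 m
A = 0.640333^2 * sin(30 deg) * (1 + cos(30 deg))
A = 0.3826 m^2


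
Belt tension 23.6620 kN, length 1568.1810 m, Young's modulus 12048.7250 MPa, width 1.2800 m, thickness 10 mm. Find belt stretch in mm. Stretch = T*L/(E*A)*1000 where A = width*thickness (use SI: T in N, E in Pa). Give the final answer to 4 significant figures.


A = 1.2800 * 0.01 = 0.01280 m^2
Stretch = 23.6620*1000 * 1568.1810 / (12048.7250e6 * 0.01280) * 1000
Stretch = 240.6 mm


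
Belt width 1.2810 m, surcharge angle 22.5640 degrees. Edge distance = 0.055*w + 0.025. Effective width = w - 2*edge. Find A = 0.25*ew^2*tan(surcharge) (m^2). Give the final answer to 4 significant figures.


edge = 0.055*1.2810 + 0.025 = 0.095455 m
ew = 1.2810 - 2*0.095455 = 1.09009 m
A = 0.25 * 1.09009^2 * tan(22.5640 deg)
A = 0.1234 m^2


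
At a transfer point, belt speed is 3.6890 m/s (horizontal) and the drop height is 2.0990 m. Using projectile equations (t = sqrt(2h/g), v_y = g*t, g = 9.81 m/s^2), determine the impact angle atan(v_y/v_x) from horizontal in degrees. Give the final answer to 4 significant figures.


t = sqrt(2*2.0990/9.81) = 0.654164 s
v_y = 9.81 * 0.654164 = 6.41735 m/s
angle = atan(6.41735 / 3.6890) = 60.11 deg


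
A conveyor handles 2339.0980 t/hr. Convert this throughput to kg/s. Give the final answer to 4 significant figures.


m_dot = 2339.0980 * 1000 / 3600
m_dot = 649.7 kg/s


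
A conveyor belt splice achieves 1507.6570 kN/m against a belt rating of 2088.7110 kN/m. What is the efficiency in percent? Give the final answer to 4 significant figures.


Eff = 1507.6570 / 2088.7110 * 100
Eff = 72.18 %


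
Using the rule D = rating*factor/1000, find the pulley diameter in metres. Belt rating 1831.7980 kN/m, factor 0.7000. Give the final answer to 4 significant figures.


D = 1831.7980 * 0.7000 / 1000
D = 1.282 m


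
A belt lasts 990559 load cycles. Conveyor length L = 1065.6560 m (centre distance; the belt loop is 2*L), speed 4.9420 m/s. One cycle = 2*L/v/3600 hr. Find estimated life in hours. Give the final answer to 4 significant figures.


cycle_time = 2 * 1065.6560 / 4.9420 / 3600 = 0.119796 hr
life = 990559 * 0.119796 = 118700 hours


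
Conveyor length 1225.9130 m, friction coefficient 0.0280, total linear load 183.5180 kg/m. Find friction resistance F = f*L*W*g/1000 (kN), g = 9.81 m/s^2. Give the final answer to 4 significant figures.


F = 0.0280 * 1225.9130 * 183.5180 * 9.81 / 1000
F = 61.80 kN


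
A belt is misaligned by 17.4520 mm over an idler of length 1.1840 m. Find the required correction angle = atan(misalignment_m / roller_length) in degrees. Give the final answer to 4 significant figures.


misalign_m = 17.4520 / 1000 = 0.017452 m
angle = atan(0.017452 / 1.1840)
angle = 0.8445 deg


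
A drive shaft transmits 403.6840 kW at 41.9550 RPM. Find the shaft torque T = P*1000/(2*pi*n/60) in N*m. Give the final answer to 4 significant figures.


omega = 2*pi*41.9550/60 = 4.39352 rad/s
T = 403.6840*1000 / 4.39352
T = 91880 N*m


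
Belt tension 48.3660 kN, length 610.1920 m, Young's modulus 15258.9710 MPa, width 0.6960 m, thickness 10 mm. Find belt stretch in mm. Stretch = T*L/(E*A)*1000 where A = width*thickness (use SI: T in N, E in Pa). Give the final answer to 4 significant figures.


A = 0.6960 * 0.01 = 0.00696 m^2
Stretch = 48.3660*1000 * 610.1920 / (15258.9710e6 * 0.00696) * 1000
Stretch = 277.9 mm


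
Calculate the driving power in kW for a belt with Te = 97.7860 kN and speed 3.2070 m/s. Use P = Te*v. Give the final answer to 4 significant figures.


P = Te * v = 97.7860 * 3.2070
P = 313.6 kW


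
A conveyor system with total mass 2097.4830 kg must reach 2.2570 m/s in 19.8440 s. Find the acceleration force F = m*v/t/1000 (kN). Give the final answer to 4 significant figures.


F = 2097.4830 * 2.2570 / 19.8440 / 1000
F = 0.2386 kN


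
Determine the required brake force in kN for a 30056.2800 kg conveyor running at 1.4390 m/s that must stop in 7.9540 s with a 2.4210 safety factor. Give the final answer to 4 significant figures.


F = 30056.2800 * 1.4390 / 7.9540 * 2.4210 / 1000
F = 13.16 kN


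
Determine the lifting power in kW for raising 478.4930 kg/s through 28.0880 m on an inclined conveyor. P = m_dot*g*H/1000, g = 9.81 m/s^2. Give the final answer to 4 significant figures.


P = 478.4930 * 9.81 * 28.0880 / 1000
P = 131.8 kW


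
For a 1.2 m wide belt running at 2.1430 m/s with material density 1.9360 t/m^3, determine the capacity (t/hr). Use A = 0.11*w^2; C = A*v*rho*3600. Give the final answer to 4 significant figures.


A = 0.11 * 1.2^2 = 0.1584 m^2
C = 0.1584 * 2.1430 * 1.9360 * 3600
C = 2366 t/hr


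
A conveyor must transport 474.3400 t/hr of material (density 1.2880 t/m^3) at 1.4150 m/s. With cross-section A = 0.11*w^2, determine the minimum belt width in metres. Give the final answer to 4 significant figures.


A_req = 474.3400 / (1.4150 * 1.2880 * 3600) = 0.0722961 m^2
w = sqrt(0.0722961 / 0.11)
w = 0.8107 m


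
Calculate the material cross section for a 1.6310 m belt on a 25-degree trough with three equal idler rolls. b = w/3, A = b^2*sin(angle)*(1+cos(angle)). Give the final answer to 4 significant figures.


b = 1.6310/3 = 0.543667 m
A = 0.543667^2 * sin(25 deg) * (1 + cos(25 deg))
A = 0.2381 m^2


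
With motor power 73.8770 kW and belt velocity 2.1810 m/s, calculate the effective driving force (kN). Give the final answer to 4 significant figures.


Te = P / v = 73.8770 / 2.1810
Te = 33.87 kN


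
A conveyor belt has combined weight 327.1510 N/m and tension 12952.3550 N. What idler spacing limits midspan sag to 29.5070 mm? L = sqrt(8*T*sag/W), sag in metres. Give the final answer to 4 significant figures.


sag = 29.5070/1000 = 0.029507 m
L = sqrt(8 * 12952.3550 * 0.029507 / 327.1510)
L = 3.057 m


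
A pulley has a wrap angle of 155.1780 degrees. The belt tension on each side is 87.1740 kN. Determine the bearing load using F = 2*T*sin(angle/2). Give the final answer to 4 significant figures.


F = 2 * 87.1740 * sin(155.1780/2 deg)
F = 170.3 kN


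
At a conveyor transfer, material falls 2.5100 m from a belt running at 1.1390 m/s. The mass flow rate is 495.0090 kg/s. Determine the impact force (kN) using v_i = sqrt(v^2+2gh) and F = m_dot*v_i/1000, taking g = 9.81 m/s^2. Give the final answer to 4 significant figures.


v_i = sqrt(1.1390^2 + 2*9.81*2.5100) = 7.1094 m/s
F = 495.0090 * 7.1094 / 1000
F = 3.519 kN


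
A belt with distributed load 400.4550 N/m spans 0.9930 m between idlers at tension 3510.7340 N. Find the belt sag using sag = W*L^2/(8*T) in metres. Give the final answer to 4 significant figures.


sag = 400.4550 * 0.9930^2 / (8 * 3510.7340)
sag = 0.01406 m


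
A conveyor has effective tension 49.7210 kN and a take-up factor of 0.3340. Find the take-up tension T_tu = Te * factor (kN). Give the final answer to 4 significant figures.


T_tu = 49.7210 * 0.3340
T_tu = 16.61 kN


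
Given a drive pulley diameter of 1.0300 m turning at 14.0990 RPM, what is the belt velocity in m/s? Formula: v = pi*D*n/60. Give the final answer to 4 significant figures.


v = pi * 1.0300 * 14.0990 / 60
v = 0.7604 m/s


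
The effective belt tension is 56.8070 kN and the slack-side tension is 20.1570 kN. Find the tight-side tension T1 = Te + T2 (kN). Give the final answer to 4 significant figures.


T1 = Te + T2 = 56.8070 + 20.1570
T1 = 76.96 kN


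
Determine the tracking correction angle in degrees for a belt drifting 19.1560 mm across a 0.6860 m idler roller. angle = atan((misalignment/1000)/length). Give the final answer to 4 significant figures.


misalign_m = 19.1560 / 1000 = 0.019156 m
angle = atan(0.019156 / 0.6860)
angle = 1.600 deg


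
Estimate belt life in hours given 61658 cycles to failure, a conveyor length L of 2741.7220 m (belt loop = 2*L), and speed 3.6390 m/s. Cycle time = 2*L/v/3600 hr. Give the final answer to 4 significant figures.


cycle_time = 2 * 2741.7220 / 3.6390 / 3600 = 0.418571 hr
life = 61658 * 0.418571 = 25810 hours


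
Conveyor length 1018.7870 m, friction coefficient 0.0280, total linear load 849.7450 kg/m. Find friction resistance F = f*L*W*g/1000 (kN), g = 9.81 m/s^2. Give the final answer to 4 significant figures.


F = 0.0280 * 1018.7870 * 849.7450 * 9.81 / 1000
F = 237.8 kN


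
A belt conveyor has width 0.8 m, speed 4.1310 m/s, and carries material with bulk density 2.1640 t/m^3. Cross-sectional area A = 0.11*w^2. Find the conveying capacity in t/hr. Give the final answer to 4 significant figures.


A = 0.11 * 0.8^2 = 0.0704 m^2
C = 0.0704 * 4.1310 * 2.1640 * 3600
C = 2266 t/hr


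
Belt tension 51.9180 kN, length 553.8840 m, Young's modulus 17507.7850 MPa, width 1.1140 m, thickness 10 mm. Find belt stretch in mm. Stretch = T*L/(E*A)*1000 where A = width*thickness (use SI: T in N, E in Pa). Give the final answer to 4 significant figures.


A = 1.1140 * 0.01 = 0.01114 m^2
Stretch = 51.9180*1000 * 553.8840 / (17507.7850e6 * 0.01114) * 1000
Stretch = 147.4 mm


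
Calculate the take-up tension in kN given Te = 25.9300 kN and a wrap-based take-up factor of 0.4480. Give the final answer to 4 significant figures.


T_tu = 25.9300 * 0.4480
T_tu = 11.62 kN


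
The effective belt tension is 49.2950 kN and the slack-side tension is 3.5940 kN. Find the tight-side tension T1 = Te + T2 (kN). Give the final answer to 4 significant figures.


T1 = Te + T2 = 49.2950 + 3.5940
T1 = 52.89 kN


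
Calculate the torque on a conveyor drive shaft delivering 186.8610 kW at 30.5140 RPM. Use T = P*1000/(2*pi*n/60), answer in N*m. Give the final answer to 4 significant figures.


omega = 2*pi*30.5140/60 = 3.19542 rad/s
T = 186.8610*1000 / 3.19542
T = 58480 N*m


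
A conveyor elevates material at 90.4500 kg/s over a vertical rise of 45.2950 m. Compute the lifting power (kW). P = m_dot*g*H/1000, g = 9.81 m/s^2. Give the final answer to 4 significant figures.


P = 90.4500 * 9.81 * 45.2950 / 1000
P = 40.19 kW


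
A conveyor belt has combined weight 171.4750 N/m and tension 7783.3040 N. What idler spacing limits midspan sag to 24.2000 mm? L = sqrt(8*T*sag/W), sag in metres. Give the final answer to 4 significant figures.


sag = 24.2000/1000 = 0.024200 m
L = sqrt(8 * 7783.3040 * 0.024200 / 171.4750)
L = 2.964 m


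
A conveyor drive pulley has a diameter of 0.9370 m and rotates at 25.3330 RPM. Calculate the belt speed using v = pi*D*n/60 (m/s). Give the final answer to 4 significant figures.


v = pi * 0.9370 * 25.3330 / 60
v = 1.243 m/s


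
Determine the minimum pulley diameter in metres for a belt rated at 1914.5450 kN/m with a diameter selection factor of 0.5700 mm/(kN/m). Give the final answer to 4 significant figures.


D = 1914.5450 * 0.5700 / 1000
D = 1.091 m


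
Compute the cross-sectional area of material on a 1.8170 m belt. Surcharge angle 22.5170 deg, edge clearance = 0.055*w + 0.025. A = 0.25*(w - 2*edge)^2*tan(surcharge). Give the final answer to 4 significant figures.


edge = 0.055*1.8170 + 0.025 = 0.124935 m
ew = 1.8170 - 2*0.124935 = 1.56713 m
A = 0.25 * 1.56713^2 * tan(22.5170 deg)
A = 0.2545 m^2


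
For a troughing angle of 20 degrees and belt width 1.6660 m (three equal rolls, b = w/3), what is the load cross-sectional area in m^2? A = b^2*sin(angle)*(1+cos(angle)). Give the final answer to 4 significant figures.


b = 1.6660/3 = 0.555333 m
A = 0.555333^2 * sin(20 deg) * (1 + cos(20 deg))
A = 0.2046 m^2


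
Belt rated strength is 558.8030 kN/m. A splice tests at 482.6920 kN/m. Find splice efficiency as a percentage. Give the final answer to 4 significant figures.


Eff = 482.6920 / 558.8030 * 100
Eff = 86.38 %


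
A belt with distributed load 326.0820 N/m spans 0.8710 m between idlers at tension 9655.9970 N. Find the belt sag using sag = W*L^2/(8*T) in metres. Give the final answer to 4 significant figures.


sag = 326.0820 * 0.8710^2 / (8 * 9655.9970)
sag = 0.003202 m


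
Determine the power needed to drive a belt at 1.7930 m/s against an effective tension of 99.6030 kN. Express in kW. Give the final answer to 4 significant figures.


P = Te * v = 99.6030 * 1.7930
P = 178.6 kW


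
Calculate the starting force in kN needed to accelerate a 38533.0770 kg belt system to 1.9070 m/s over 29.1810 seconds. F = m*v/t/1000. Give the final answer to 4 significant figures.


F = 38533.0770 * 1.9070 / 29.1810 / 1000
F = 2.518 kN


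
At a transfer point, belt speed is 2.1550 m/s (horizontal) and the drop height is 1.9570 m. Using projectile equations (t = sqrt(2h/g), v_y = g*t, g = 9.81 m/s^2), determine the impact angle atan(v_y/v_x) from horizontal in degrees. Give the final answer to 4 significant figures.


t = sqrt(2*1.9570/9.81) = 0.631649 s
v_y = 9.81 * 0.631649 = 6.19648 m/s
angle = atan(6.19648 / 2.1550) = 70.82 deg


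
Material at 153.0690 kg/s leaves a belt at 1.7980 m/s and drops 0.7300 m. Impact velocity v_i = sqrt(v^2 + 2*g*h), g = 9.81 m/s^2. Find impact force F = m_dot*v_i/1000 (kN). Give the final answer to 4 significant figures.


v_i = sqrt(1.7980^2 + 2*9.81*0.7300) = 4.18992 m/s
F = 153.0690 * 4.18992 / 1000
F = 0.6413 kN


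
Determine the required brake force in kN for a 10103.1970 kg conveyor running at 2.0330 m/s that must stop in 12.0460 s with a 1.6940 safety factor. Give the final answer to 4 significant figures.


F = 10103.1970 * 2.0330 / 12.0460 * 1.6940 / 1000
F = 2.888 kN


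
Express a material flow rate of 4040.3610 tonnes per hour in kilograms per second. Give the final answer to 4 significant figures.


m_dot = 4040.3610 * 1000 / 3600
m_dot = 1122 kg/s


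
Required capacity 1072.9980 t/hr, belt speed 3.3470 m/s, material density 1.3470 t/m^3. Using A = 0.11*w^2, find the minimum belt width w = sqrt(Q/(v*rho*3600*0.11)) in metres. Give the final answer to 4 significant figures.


A_req = 1072.9980 / (3.3470 * 1.3470 * 3600) = 0.0661109 m^2
w = sqrt(0.0661109 / 0.11)
w = 0.7752 m


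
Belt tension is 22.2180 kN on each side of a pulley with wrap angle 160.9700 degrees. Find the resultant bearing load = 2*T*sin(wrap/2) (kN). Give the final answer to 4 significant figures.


F = 2 * 22.2180 * sin(160.9700/2 deg)
F = 43.82 kN


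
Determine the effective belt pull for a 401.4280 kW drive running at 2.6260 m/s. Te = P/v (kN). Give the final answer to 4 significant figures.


Te = P / v = 401.4280 / 2.6260
Te = 152.9 kN


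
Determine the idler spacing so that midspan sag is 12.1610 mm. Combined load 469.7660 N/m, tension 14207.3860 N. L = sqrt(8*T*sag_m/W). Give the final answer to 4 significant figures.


sag = 12.1610/1000 = 0.012161 m
L = sqrt(8 * 14207.3860 * 0.012161 / 469.7660)
L = 1.715 m


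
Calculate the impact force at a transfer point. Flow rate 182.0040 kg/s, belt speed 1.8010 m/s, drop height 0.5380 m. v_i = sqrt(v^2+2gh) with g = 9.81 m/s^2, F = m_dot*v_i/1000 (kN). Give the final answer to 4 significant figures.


v_i = sqrt(1.8010^2 + 2*9.81*0.5380) = 3.71472 m/s
F = 182.0040 * 3.71472 / 1000
F = 0.6761 kN


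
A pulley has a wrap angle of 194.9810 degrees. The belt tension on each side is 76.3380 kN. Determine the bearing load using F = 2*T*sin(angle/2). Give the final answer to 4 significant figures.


F = 2 * 76.3380 * sin(194.9810/2 deg)
F = 151.4 kN


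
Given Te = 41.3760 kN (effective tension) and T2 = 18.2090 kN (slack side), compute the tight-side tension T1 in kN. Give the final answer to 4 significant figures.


T1 = Te + T2 = 41.3760 + 18.2090
T1 = 59.58 kN


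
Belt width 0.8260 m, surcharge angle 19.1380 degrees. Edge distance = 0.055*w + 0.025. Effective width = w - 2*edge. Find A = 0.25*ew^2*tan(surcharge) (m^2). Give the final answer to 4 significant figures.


edge = 0.055*0.8260 + 0.025 = 0.07043 m
ew = 0.8260 - 2*0.07043 = 0.68514 m
A = 0.25 * 0.68514^2 * tan(19.1380 deg)
A = 0.04072 m^2


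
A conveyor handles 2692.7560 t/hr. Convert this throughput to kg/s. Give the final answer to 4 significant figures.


m_dot = 2692.7560 * 1000 / 3600
m_dot = 748.0 kg/s


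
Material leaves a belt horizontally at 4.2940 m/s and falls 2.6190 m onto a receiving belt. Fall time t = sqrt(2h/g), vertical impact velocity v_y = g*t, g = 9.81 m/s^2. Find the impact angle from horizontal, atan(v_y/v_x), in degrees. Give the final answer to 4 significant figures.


t = sqrt(2*2.6190/9.81) = 0.730715 s
v_y = 9.81 * 0.730715 = 7.16831 m/s
angle = atan(7.16831 / 4.2940) = 59.08 deg


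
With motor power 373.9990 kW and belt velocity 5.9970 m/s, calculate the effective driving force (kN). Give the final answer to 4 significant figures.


Te = P / v = 373.9990 / 5.9970
Te = 62.36 kN


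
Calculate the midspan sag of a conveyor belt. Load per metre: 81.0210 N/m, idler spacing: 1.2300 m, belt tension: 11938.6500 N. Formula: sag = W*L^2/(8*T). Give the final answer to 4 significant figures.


sag = 81.0210 * 1.2300^2 / (8 * 11938.6500)
sag = 0.001283 m


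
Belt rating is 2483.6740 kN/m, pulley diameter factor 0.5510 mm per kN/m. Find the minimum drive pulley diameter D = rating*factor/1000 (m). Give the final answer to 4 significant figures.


D = 2483.6740 * 0.5510 / 1000
D = 1.369 m
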